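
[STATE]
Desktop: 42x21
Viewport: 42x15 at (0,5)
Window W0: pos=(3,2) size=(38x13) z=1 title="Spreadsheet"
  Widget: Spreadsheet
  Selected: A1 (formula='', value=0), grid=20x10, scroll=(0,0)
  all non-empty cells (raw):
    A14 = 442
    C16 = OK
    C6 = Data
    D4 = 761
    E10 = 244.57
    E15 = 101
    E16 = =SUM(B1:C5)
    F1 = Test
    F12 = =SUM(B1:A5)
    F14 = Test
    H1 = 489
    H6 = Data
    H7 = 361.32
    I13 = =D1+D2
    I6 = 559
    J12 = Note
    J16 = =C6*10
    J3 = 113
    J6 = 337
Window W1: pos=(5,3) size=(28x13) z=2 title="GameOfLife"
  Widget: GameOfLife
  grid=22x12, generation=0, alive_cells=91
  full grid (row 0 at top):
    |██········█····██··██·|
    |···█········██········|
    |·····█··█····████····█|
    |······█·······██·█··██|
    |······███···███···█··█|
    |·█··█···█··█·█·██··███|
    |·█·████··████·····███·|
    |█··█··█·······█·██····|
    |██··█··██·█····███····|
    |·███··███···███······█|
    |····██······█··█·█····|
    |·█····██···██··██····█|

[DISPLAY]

   ┃A┠──────────────────────────┨       ┃ 
   ┃ ┃Gen: 0                    ┃  D    ┃ 
   ┃-┃·····█··█····████····█    ┃-------┃ 
   ┃ ┃······█·······██·█··██    ┃      0┃ 
   ┃ ┃······███···███···█··█    ┃      0┃ 
   ┃ ┃·█··█···█··█·█·██··███    ┃      0┃ 
   ┃ ┃·█·████··████·····███·    ┃    761┃ 
   ┃ ┃█··█··█·······█·██····    ┃      0┃ 
   ┃ ┃██··█··██·█····███····    ┃      0┃ 
   ┗━┃·███··███···███······█    ┃━━━━━━━┛ 
     ┗━━━━━━━━━━━━━━━━━━━━━━━━━━┛         
                                          
                                          
                                          
                                          


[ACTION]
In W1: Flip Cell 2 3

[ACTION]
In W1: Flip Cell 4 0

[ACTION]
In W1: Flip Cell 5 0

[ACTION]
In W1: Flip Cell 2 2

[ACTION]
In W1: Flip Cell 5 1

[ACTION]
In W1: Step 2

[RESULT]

   ┃A┠──────────────────────────┨       ┃ 
   ┃ ┃Gen: 2                    ┃  D    ┃ 
   ┃-┃··█········██······█··    ┃-------┃ 
   ┃ ┃···█··█····███··██████    ┃      0┃ 
   ┃ ┃······█·██·······██·██    ┃      0┃ 
   ┃ ┃█··██···█·█···█·██····    ┃      0┃ 
   ┃ ┃·····██··██████···█·█·    ┃    761┃ 
   ┃ ┃█··█··█····███····█···    ┃      0┃ 
   ┃ ┃█···███···█·██····█···    ┃      0┃ 
   ┗━┃█·····█···█·███·█·····    ┃━━━━━━━┛ 
     ┗━━━━━━━━━━━━━━━━━━━━━━━━━━┛         
                                          
                                          
                                          
                                          


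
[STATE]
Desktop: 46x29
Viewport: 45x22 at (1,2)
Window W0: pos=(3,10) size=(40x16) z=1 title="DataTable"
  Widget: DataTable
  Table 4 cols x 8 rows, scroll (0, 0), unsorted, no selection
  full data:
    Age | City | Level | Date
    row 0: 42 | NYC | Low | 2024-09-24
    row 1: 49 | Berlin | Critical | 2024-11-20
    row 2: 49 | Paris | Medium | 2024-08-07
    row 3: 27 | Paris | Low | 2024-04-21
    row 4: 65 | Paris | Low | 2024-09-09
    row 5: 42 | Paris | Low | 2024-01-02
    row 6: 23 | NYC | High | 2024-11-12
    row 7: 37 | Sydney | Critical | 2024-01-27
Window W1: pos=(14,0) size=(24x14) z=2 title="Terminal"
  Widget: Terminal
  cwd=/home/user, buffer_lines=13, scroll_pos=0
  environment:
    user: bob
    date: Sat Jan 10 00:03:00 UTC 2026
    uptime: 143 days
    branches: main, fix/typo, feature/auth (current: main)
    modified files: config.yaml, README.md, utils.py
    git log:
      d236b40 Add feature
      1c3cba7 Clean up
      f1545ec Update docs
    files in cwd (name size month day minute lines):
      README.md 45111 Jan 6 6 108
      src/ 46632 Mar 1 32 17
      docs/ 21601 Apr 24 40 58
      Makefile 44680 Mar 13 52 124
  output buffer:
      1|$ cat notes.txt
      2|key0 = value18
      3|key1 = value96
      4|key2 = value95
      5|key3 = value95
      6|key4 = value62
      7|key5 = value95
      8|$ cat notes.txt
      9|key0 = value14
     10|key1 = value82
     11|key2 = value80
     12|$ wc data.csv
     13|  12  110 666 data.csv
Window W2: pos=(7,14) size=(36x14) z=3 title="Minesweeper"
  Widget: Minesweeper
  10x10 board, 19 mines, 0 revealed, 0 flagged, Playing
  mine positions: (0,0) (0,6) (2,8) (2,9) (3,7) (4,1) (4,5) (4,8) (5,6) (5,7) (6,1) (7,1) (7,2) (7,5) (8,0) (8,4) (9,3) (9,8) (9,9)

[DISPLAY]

             ┠──────────────────────┨        
             ┃$ cat notes.txt       ┃        
             ┃key0 = value18        ┃        
             ┃key1 = value96        ┃        
             ┃key2 = value95        ┃        
             ┃key3 = value95        ┃        
             ┃key4 = value62        ┃        
             ┃key5 = value95        ┃        
  ┏━━━━━━━━━━┃$ cat notes.txt       ┃━━━━┓   
  ┃ DataTable┃key0 = value14        ┃    ┃   
  ┠──────────┃key1 = value82        ┃────┨   
  ┃Age│City  ┗━━━━━━━━━━━━━━━━━━━━━━┛    ┃   
  ┃───┏━━━━━━━━━━━━━━━━━━━━━━━━━━━━━━━━━━┓   
  ┃42 ┃ Minesweeper                      ┃   
  ┃49 ┠──────────────────────────────────┨   
  ┃49 ┃■■■■■■■■■■                        ┃   
  ┃27 ┃■■■■■■■■■■                        ┃   
  ┃65 ┃■■■■■■■■■■                        ┃   
  ┃42 ┃■■■■■■■■■■                        ┃   
  ┃23 ┃■■■■■■■■■■                        ┃   
  ┃37 ┃■■■■■■■■■■                        ┃   
  ┃   ┃■■■■■■■■■■                        ┃   


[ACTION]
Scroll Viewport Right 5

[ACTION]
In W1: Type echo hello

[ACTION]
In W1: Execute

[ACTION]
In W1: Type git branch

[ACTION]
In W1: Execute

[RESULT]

             ┠──────────────────────┨        
             ┃key2 = value80        ┃        
             ┃$ wc data.csv         ┃        
             ┃  12  110 666 data.csv┃        
             ┃$ echo hello          ┃        
             ┃hello                 ┃        
             ┃$ git branch          ┃        
             ┃* main                ┃        
  ┏━━━━━━━━━━┃  fix/typo            ┃━━━━┓   
  ┃ DataTable┃  feature/auth        ┃    ┃   
  ┠──────────┃$ █                   ┃────┨   
  ┃Age│City  ┗━━━━━━━━━━━━━━━━━━━━━━┛    ┃   
  ┃───┏━━━━━━━━━━━━━━━━━━━━━━━━━━━━━━━━━━┓   
  ┃42 ┃ Minesweeper                      ┃   
  ┃49 ┠──────────────────────────────────┨   
  ┃49 ┃■■■■■■■■■■                        ┃   
  ┃27 ┃■■■■■■■■■■                        ┃   
  ┃65 ┃■■■■■■■■■■                        ┃   
  ┃42 ┃■■■■■■■■■■                        ┃   
  ┃23 ┃■■■■■■■■■■                        ┃   
  ┃37 ┃■■■■■■■■■■                        ┃   
  ┃   ┃■■■■■■■■■■                        ┃   


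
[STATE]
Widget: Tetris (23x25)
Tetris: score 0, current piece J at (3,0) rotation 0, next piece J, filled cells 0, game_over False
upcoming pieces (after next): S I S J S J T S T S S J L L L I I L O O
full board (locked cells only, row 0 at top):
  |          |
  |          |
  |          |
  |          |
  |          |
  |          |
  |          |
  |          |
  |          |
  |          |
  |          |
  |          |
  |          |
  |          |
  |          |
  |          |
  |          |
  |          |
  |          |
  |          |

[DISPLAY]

   █      │Next:       
   ███    │█           
          │███         
          │            
          │            
          │            
          │Score:      
          │0           
          │            
          │            
          │            
          │            
          │            
          │            
          │            
          │            
          │            
          │            
          │            
          │            
          │            
          │            
          │            
          │            
          │            


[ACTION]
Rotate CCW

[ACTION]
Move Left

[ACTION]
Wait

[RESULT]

          │Next:       
   █      │█           
   █      │███         
  ██      │            
          │            
          │            
          │Score:      
          │0           
          │            
          │            
          │            
          │            
          │            
          │            
          │            
          │            
          │            
          │            
          │            
          │            
          │            
          │            
          │            
          │            
          │            


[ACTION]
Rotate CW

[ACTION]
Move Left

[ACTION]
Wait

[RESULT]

          │Next:       
          │█           
 █        │███         
 ███      │            
          │            
          │            
          │Score:      
          │0           
          │            
          │            
          │            
          │            
          │            
          │            
          │            
          │            
          │            
          │            
          │            
          │            
          │            
          │            
          │            
          │            
          │            


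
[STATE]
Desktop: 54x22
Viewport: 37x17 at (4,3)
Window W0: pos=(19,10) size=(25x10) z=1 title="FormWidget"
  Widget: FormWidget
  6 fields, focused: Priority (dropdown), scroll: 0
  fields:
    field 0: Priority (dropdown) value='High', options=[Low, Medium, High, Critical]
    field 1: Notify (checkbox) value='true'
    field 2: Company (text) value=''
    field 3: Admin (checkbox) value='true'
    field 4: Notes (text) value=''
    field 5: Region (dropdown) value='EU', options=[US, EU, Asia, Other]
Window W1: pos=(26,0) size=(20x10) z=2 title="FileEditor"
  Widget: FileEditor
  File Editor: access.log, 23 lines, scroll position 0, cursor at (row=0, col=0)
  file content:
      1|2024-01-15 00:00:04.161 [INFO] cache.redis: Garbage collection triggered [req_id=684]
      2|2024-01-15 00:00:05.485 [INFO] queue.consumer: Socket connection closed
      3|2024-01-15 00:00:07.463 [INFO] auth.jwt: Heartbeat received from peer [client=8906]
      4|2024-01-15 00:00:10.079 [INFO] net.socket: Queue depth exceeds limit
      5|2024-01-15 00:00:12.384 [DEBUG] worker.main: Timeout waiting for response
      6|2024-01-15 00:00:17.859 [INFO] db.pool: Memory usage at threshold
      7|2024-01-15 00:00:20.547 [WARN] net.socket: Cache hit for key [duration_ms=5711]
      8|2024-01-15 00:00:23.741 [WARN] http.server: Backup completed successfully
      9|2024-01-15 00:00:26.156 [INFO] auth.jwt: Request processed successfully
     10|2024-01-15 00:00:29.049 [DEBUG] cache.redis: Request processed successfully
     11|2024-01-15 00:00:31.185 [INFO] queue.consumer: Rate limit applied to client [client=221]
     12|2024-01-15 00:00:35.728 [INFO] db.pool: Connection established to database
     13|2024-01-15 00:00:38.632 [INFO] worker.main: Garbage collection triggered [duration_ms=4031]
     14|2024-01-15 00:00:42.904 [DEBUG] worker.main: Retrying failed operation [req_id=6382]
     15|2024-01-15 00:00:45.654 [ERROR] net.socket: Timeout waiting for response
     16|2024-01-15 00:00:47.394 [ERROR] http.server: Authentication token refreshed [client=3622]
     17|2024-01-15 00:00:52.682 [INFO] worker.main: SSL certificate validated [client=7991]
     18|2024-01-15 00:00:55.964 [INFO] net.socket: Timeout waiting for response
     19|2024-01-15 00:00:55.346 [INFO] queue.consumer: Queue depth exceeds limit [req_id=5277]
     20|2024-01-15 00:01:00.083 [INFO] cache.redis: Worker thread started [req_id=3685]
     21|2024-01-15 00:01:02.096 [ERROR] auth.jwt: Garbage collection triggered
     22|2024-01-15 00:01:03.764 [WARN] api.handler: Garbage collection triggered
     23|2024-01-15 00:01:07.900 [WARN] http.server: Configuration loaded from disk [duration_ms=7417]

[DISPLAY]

                      ┃█024-01-15 00:
                      ┃2024-01-15 00:
                      ┃2024-01-15 00:
                      ┃2024-01-15 00:
                      ┃2024-01-15 00:
                      ┃2024-01-15 00:
                      ┗━━━━━━━━━━━━━━
               ┏━━━━━━━━━━━━━━━━━━━━━
               ┃ FormWidget          
               ┠─────────────────────
               ┃> Priority:   [High  
               ┃  Notify:     [x]    
               ┃  Company:    [      
               ┃  Admin:      [x]    
               ┃  Notes:      [      
               ┃  Region:     [EU    
               ┗━━━━━━━━━━━━━━━━━━━━━


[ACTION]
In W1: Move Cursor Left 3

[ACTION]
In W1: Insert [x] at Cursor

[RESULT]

                      ┃x█024-01-15 00
                      ┃2024-01-15 00:
                      ┃2024-01-15 00:
                      ┃2024-01-15 00:
                      ┃2024-01-15 00:
                      ┃2024-01-15 00:
                      ┗━━━━━━━━━━━━━━
               ┏━━━━━━━━━━━━━━━━━━━━━
               ┃ FormWidget          
               ┠─────────────────────
               ┃> Priority:   [High  
               ┃  Notify:     [x]    
               ┃  Company:    [      
               ┃  Admin:      [x]    
               ┃  Notes:      [      
               ┃  Region:     [EU    
               ┗━━━━━━━━━━━━━━━━━━━━━


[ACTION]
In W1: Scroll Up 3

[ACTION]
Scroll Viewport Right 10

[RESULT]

            ┃x█024-01-15 00:00▲┃     
            ┃2024-01-15 00:00:█┃     
            ┃2024-01-15 00:00:░┃     
            ┃2024-01-15 00:00:░┃     
            ┃2024-01-15 00:00:░┃     
            ┃2024-01-15 00:00:▼┃     
            ┗━━━━━━━━━━━━━━━━━━┛     
     ┏━━━━━━━━━━━━━━━━━━━━━━━┓       
     ┃ FormWidget            ┃       
     ┠───────────────────────┨       
     ┃> Priority:   [High  ▼]┃       
     ┃  Notify:     [x]      ┃       
     ┃  Company:    [       ]┃       
     ┃  Admin:      [x]      ┃       
     ┃  Notes:      [       ]┃       
     ┃  Region:     [EU    ▼]┃       
     ┗━━━━━━━━━━━━━━━━━━━━━━━┛       


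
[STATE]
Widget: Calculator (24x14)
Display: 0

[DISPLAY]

                       0
┌───┬───┬───┬───┐       
│ 7 │ 8 │ 9 │ ÷ │       
├───┼───┼───┼───┤       
│ 4 │ 5 │ 6 │ × │       
├───┼───┼───┼───┤       
│ 1 │ 2 │ 3 │ - │       
├───┼───┼───┼───┤       
│ 0 │ . │ = │ + │       
├───┼───┼───┼───┤       
│ C │ MC│ MR│ M+│       
└───┴───┴───┴───┘       
                        
                        


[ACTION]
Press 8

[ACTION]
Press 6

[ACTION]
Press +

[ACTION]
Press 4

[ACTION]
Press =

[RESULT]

                      90
┌───┬───┬───┬───┐       
│ 7 │ 8 │ 9 │ ÷ │       
├───┼───┼───┼───┤       
│ 4 │ 5 │ 6 │ × │       
├───┼───┼───┼───┤       
│ 1 │ 2 │ 3 │ - │       
├───┼───┼───┼───┤       
│ 0 │ . │ = │ + │       
├───┼───┼───┼───┤       
│ C │ MC│ MR│ M+│       
└───┴───┴───┴───┘       
                        
                        


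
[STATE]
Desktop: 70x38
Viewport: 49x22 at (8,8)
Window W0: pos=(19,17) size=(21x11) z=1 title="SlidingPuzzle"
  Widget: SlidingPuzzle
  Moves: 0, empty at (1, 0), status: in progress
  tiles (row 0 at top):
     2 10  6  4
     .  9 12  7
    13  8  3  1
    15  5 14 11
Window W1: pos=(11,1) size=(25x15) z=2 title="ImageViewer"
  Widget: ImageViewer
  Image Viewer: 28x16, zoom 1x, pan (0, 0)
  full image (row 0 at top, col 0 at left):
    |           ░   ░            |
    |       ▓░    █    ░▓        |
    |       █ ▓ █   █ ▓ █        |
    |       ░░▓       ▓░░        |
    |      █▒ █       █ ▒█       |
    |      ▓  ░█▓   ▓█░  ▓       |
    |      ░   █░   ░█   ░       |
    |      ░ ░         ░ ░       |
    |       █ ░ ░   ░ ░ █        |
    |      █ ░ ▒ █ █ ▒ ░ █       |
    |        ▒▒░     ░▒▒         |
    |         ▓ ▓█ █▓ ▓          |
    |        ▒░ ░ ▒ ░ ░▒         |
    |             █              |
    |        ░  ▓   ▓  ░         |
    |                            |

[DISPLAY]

   ┃      █▒ █       █ ▒█  ┃                     
   ┃      ▓  ░█▓   ▓█░  ▓  ┃                     
   ┃      ░   █░   ░█   ░  ┃                     
   ┃      ░ ░         ░ ░  ┃                     
   ┃       █ ░ ░   ░ ░ █   ┃                     
   ┃      █ ░ ▒ █ █ ▒ ░ █  ┃                     
   ┃        ▒▒░     ░▒▒    ┃                     
   ┗━━━━━━━━━━━━━━━━━━━━━━━┛                     
                                                 
           ┏━━━━━━━━━━━━━━━━━━━┓                 
           ┃ SlidingPuzzle     ┃                 
           ┠───────────────────┨                 
           ┃┌────┬────┬────┬───┃                 
           ┃│  2 │ 10 │  6 │  4┃                 
           ┃├────┼────┼────┼───┃                 
           ┃│    │  9 │ 12 │  7┃                 
           ┃├────┼────┼────┼───┃                 
           ┃│ 13 │  8 │  3 │  1┃                 
           ┃├────┼────┼────┼───┃                 
           ┗━━━━━━━━━━━━━━━━━━━┛                 
                                                 
                                                 


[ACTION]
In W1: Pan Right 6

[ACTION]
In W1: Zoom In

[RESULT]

   ┃        ██  ▓▓  ██     ┃                     
   ┃        ██  ▓▓  ██     ┃                     
   ┃        ░░░░▓▓         ┃                     
   ┃        ░░░░▓▓         ┃                     
   ┃      ██▒▒  ██         ┃                     
   ┃      ██▒▒  ██         ┃                     
   ┃      ▓▓    ░░██▓▓     ┃                     
   ┗━━━━━━━━━━━━━━━━━━━━━━━┛                     
                                                 
           ┏━━━━━━━━━━━━━━━━━━━┓                 
           ┃ SlidingPuzzle     ┃                 
           ┠───────────────────┨                 
           ┃┌────┬────┬────┬───┃                 
           ┃│  2 │ 10 │  6 │  4┃                 
           ┃├────┼────┼────┼───┃                 
           ┃│    │  9 │ 12 │  7┃                 
           ┃├────┼────┼────┼───┃                 
           ┃│ 13 │  8 │  3 │  1┃                 
           ┃├────┼────┼────┼───┃                 
           ┗━━━━━━━━━━━━━━━━━━━┛                 
                                                 
                                                 


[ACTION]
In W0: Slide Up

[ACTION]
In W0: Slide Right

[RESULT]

   ┃        ██  ▓▓  ██     ┃                     
   ┃        ██  ▓▓  ██     ┃                     
   ┃        ░░░░▓▓         ┃                     
   ┃        ░░░░▓▓         ┃                     
   ┃      ██▒▒  ██         ┃                     
   ┃      ██▒▒  ██         ┃                     
   ┃      ▓▓    ░░██▓▓     ┃                     
   ┗━━━━━━━━━━━━━━━━━━━━━━━┛                     
                                                 
           ┏━━━━━━━━━━━━━━━━━━━┓                 
           ┃ SlidingPuzzle     ┃                 
           ┠───────────────────┨                 
           ┃┌────┬────┬────┬───┃                 
           ┃│  2 │ 10 │  6 │  4┃                 
           ┃├────┼────┼────┼───┃                 
           ┃│ 13 │  9 │ 12 │  7┃                 
           ┃├────┼────┼────┼───┃                 
           ┃│    │  8 │  3 │  1┃                 
           ┃├────┼────┼────┼───┃                 
           ┗━━━━━━━━━━━━━━━━━━━┛                 
                                                 
                                                 


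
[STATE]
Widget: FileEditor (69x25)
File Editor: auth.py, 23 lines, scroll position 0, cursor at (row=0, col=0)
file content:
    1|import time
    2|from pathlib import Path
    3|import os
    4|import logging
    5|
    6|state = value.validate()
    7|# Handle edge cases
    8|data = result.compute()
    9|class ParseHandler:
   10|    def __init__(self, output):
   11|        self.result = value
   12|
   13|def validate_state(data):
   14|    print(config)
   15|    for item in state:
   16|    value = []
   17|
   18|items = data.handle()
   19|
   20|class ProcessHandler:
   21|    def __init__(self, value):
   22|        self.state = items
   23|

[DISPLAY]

█mport time                                                         ▲
from pathlib import Path                                            █
import os                                                           ░
import logging                                                      ░
                                                                    ░
state = value.validate()                                            ░
# Handle edge cases                                                 ░
data = result.compute()                                             ░
class ParseHandler:                                                 ░
    def __init__(self, output):                                     ░
        self.result = value                                         ░
                                                                    ░
def validate_state(data):                                           ░
    print(config)                                                   ░
    for item in state:                                              ░
    value = []                                                      ░
                                                                    ░
items = data.handle()                                               ░
                                                                    ░
class ProcessHandler:                                               ░
    def __init__(self, value):                                      ░
        self.state = items                                          ░
                                                                    ░
                                                                    ░
                                                                    ▼


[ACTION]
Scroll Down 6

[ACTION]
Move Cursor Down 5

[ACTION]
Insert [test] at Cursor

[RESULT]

import time                                                         ▲
from pathlib import Path                                            █
import os                                                           ░
import logging                                                      ░
                                                                    ░
test█tate = value.validate()                                        ░
# Handle edge cases                                                 ░
data = result.compute()                                             ░
class ParseHandler:                                                 ░
    def __init__(self, output):                                     ░
        self.result = value                                         ░
                                                                    ░
def validate_state(data):                                           ░
    print(config)                                                   ░
    for item in state:                                              ░
    value = []                                                      ░
                                                                    ░
items = data.handle()                                               ░
                                                                    ░
class ProcessHandler:                                               ░
    def __init__(self, value):                                      ░
        self.state = items                                          ░
                                                                    ░
                                                                    ░
                                                                    ▼


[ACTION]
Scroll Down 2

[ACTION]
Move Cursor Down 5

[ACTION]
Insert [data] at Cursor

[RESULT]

import time                                                         ▲
from pathlib import Path                                            █
import os                                                           ░
import logging                                                      ░
                                                                    ░
teststate = value.validate()                                        ░
# Handle edge cases                                                 ░
data = result.compute()                                             ░
class ParseHandler:                                                 ░
    def __init__(self, output):                                     ░
    data█   self.result = value                                     ░
                                                                    ░
def validate_state(data):                                           ░
    print(config)                                                   ░
    for item in state:                                              ░
    value = []                                                      ░
                                                                    ░
items = data.handle()                                               ░
                                                                    ░
class ProcessHandler:                                               ░
    def __init__(self, value):                                      ░
        self.state = items                                          ░
                                                                    ░
                                                                    ░
                                                                    ▼


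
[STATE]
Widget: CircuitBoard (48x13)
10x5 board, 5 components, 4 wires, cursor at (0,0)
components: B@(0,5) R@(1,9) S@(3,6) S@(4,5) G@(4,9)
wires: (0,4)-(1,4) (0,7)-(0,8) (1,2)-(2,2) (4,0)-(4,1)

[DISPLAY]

   0 1 2 3 4 5 6 7 8 9                          
0  [.]              ·   B       · ─ ·           
                    │                           
1           ·       ·                   R       
            │                                   
2           ·                                   
                                                
3                           S                   
                                                
4   · ─ ·               S               G       
Cursor: (0,0)                                   
                                                
                                                


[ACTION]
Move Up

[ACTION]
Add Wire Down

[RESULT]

   0 1 2 3 4 5 6 7 8 9                          
0  [.]              ·   B       · ─ ·           
    │               │                           
1   ·       ·       ·                   R       
            │                                   
2           ·                                   
                                                
3                           S                   
                                                
4   · ─ ·               S               G       
Cursor: (0,0)                                   
                                                
                                                


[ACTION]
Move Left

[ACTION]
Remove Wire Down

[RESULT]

   0 1 2 3 4 5 6 7 8 9                          
0  [.]              ·   B       · ─ ·           
                    │                           
1           ·       ·                   R       
            │                                   
2           ·                                   
                                                
3                           S                   
                                                
4   · ─ ·               S               G       
Cursor: (0,0)                                   
                                                
                                                


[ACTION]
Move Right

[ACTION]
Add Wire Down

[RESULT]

   0 1 2 3 4 5 6 7 8 9                          
0      [.]          ·   B       · ─ ·           
        │           │                           
1       ·   ·       ·                   R       
            │                                   
2           ·                                   
                                                
3                           S                   
                                                
4   · ─ ·               S               G       
Cursor: (0,1)                                   
                                                
                                                


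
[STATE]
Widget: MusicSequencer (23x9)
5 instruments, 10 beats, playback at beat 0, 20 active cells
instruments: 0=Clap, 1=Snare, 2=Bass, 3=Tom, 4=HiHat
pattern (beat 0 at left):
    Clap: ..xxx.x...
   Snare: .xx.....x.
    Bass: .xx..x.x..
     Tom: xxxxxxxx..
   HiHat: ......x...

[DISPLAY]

      ▼123456789       
  Clap··███·█···       
 Snare·██·····█·       
  Bass·██··█·█··       
   Tom████████··       
 HiHat······█···       
                       
                       
                       


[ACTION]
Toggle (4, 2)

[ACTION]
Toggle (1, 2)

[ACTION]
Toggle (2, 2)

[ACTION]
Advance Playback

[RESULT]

      0▼23456789       
  Clap··███·█···       
 Snare·█······█·       
  Bass·█···█·█··       
   Tom████████··       
 HiHat··█···█···       
                       
                       
                       


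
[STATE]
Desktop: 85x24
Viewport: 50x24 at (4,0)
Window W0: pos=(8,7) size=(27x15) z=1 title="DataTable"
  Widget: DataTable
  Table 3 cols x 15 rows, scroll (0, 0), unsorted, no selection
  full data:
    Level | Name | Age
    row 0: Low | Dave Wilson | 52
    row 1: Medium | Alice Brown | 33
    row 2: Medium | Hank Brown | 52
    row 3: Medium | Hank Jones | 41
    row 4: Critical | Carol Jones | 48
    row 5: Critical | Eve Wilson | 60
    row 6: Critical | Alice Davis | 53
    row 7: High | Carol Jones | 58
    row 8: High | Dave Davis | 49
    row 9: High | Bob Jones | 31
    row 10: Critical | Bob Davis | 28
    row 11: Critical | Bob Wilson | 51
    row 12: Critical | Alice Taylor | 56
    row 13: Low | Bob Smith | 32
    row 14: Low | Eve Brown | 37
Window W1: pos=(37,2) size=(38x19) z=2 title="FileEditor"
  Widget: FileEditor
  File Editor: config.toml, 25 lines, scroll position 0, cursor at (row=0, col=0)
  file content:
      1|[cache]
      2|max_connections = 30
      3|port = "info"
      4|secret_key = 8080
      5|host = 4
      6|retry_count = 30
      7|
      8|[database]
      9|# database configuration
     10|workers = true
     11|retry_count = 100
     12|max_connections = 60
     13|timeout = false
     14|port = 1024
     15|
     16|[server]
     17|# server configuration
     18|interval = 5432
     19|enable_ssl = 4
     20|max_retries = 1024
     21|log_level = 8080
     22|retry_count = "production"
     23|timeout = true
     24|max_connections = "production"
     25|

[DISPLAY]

                                                  
                                                  
                                 ┏━━━━━━━━━━━━━━━━
                                 ┃ FileEditor     
                                 ┠────────────────
                                 ┃█cache]         
                                 ┃max_connections 
    ┏━━━━━━━━━━━━━━━━━━━━━━━━━┓  ┃port = "info"   
    ┃ DataTable               ┃  ┃secret_key = 808
    ┠─────────────────────────┨  ┃host = 4        
    ┃Level   │Name        │Age┃  ┃retry_count = 30
    ┃────────┼────────────┼───┃  ┃                
    ┃Low     │Dave Wilson │52 ┃  ┃[database]      
    ┃Medium  │Alice Brown │33 ┃  ┃# database confi
    ┃Medium  │Hank Brown  │52 ┃  ┃workers = true  
    ┃Medium  │Hank Jones  │41 ┃  ┃retry_count = 10
    ┃Critical│Carol Jones │48 ┃  ┃max_connections 
    ┃Critical│Eve Wilson  │60 ┃  ┃timeout = false 
    ┃Critical│Alice Davis │53 ┃  ┃port = 1024     
    ┃High    │Carol Jones │58 ┃  ┃                
    ┃High    │Dave Davis  │49 ┃  ┗━━━━━━━━━━━━━━━━
    ┗━━━━━━━━━━━━━━━━━━━━━━━━━┛                   
                                                  
                                                  


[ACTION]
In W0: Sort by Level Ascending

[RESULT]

                                                  
                                                  
                                 ┏━━━━━━━━━━━━━━━━
                                 ┃ FileEditor     
                                 ┠────────────────
                                 ┃█cache]         
                                 ┃max_connections 
    ┏━━━━━━━━━━━━━━━━━━━━━━━━━┓  ┃port = "info"   
    ┃ DataTable               ┃  ┃secret_key = 808
    ┠─────────────────────────┨  ┃host = 4        
    ┃Level  ▲│Name        │Age┃  ┃retry_count = 30
    ┃────────┼────────────┼───┃  ┃                
    ┃Critical│Carol Jones │48 ┃  ┃[database]      
    ┃Critical│Eve Wilson  │60 ┃  ┃# database confi
    ┃Critical│Alice Davis │53 ┃  ┃workers = true  
    ┃Critical│Bob Davis   │28 ┃  ┃retry_count = 10
    ┃Critical│Bob Wilson  │51 ┃  ┃max_connections 
    ┃Critical│Alice Taylor│56 ┃  ┃timeout = false 
    ┃High    │Carol Jones │58 ┃  ┃port = 1024     
    ┃High    │Dave Davis  │49 ┃  ┃                
    ┃High    │Bob Jones   │31 ┃  ┗━━━━━━━━━━━━━━━━
    ┗━━━━━━━━━━━━━━━━━━━━━━━━━┛                   
                                                  
                                                  


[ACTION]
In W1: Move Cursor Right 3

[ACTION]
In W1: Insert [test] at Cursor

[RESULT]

                                                  
                                                  
                                 ┏━━━━━━━━━━━━━━━━
                                 ┃ FileEditor     
                                 ┠────────────────
                                 ┃[catest█he]     
                                 ┃max_connections 
    ┏━━━━━━━━━━━━━━━━━━━━━━━━━┓  ┃port = "info"   
    ┃ DataTable               ┃  ┃secret_key = 808
    ┠─────────────────────────┨  ┃host = 4        
    ┃Level  ▲│Name        │Age┃  ┃retry_count = 30
    ┃────────┼────────────┼───┃  ┃                
    ┃Critical│Carol Jones │48 ┃  ┃[database]      
    ┃Critical│Eve Wilson  │60 ┃  ┃# database confi
    ┃Critical│Alice Davis │53 ┃  ┃workers = true  
    ┃Critical│Bob Davis   │28 ┃  ┃retry_count = 10
    ┃Critical│Bob Wilson  │51 ┃  ┃max_connections 
    ┃Critical│Alice Taylor│56 ┃  ┃timeout = false 
    ┃High    │Carol Jones │58 ┃  ┃port = 1024     
    ┃High    │Dave Davis  │49 ┃  ┃                
    ┃High    │Bob Jones   │31 ┃  ┗━━━━━━━━━━━━━━━━
    ┗━━━━━━━━━━━━━━━━━━━━━━━━━┛                   
                                                  
                                                  


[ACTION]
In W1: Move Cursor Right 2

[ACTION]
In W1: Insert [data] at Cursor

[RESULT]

                                                  
                                                  
                                 ┏━━━━━━━━━━━━━━━━
                                 ┃ FileEditor     
                                 ┠────────────────
                                 ┃[catestchdata█] 
                                 ┃max_connections 
    ┏━━━━━━━━━━━━━━━━━━━━━━━━━┓  ┃port = "info"   
    ┃ DataTable               ┃  ┃secret_key = 808
    ┠─────────────────────────┨  ┃host = 4        
    ┃Level  ▲│Name        │Age┃  ┃retry_count = 30
    ┃────────┼────────────┼───┃  ┃                
    ┃Critical│Carol Jones │48 ┃  ┃[database]      
    ┃Critical│Eve Wilson  │60 ┃  ┃# database confi
    ┃Critical│Alice Davis │53 ┃  ┃workers = true  
    ┃Critical│Bob Davis   │28 ┃  ┃retry_count = 10
    ┃Critical│Bob Wilson  │51 ┃  ┃max_connections 
    ┃Critical│Alice Taylor│56 ┃  ┃timeout = false 
    ┃High    │Carol Jones │58 ┃  ┃port = 1024     
    ┃High    │Dave Davis  │49 ┃  ┃                
    ┃High    │Bob Jones   │31 ┃  ┗━━━━━━━━━━━━━━━━
    ┗━━━━━━━━━━━━━━━━━━━━━━━━━┛                   
                                                  
                                                  
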